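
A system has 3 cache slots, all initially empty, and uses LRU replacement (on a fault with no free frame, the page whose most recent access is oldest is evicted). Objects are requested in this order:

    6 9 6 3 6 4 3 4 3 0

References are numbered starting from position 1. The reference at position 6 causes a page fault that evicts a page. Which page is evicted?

9

pos 1: 6 → fault, frames (6)
pos 2: 9 → fault, frames (6 9)
pos 3: 6 → hit
pos 4: 3 → fault, frames (9 6 3)
pos 5: 6 → hit
pos 6: 4 → fault, evict 9, frames (3 6 4)
At position 6, page 9 is evicted.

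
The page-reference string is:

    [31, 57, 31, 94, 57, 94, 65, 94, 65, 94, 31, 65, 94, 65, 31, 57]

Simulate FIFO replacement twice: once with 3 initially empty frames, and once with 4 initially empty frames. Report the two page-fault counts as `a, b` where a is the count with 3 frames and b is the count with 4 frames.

3 frames: F F . F . . F . . . F . . . . F → 6 faults.
4 frames: F F . F . . F . . . . . . . . . → 4 faults.
4 < 6: adding a frame reduced faults, as is typical.

6, 4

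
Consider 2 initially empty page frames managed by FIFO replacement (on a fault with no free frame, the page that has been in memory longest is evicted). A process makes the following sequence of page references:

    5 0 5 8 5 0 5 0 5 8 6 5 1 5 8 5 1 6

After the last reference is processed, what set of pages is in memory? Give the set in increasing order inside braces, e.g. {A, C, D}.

5 -> miss, frames [5]
0 -> miss, frames [5, 0]
5 -> hit
8 -> miss, evict 5, frames [0, 8]
5 -> miss, evict 0, frames [8, 5]
0 -> miss, evict 8, frames [5, 0]
5 -> hit
0 -> hit
5 -> hit
8 -> miss, evict 5, frames [0, 8]
6 -> miss, evict 0, frames [8, 6]
5 -> miss, evict 8, frames [6, 5]
1 -> miss, evict 6, frames [5, 1]
5 -> hit
8 -> miss, evict 5, frames [1, 8]
5 -> miss, evict 1, frames [8, 5]
1 -> miss, evict 8, frames [5, 1]
6 -> miss, evict 5, frames [1, 6]

{1, 6}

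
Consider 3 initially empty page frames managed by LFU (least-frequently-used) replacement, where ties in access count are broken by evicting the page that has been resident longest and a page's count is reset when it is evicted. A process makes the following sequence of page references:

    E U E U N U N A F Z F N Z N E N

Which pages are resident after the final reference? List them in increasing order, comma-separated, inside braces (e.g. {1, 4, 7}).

{E, N, U}

E: fault, frames (E)
U: fault, frames (E U)
E: hit
U: hit
N: fault, frames (E U N)
U: hit
N: hit
A: fault, evict E, frames (U N A)
F: fault, evict A, frames (U N F)
Z: fault, evict F, frames (U N Z)
F: fault, evict Z, frames (U N F)
N: hit
Z: fault, evict F, frames (U N Z)
N: hit
E: fault, evict Z, frames (U N E)
N: hit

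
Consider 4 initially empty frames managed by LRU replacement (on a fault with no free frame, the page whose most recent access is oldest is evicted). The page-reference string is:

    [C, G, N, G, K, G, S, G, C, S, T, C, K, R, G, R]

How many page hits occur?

C → miss, frames (C)
G → miss, frames (C G)
N → miss, frames (C G N)
G → hit
K → miss, frames (C N G K)
G → hit
S → miss, evict C, frames (N K G S)
G → hit
C → miss, evict N, frames (K S G C)
S → hit
T → miss, evict K, frames (G C S T)
C → hit
K → miss, evict G, frames (S T C K)
R → miss, evict S, frames (T C K R)
G → miss, evict T, frames (C K R G)
R → hit
Hits: 6.

6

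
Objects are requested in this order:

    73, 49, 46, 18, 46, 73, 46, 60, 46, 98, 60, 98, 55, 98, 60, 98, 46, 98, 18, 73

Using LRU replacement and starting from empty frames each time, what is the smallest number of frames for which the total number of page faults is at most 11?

3

f=1: 20 faults
f=2: 13 faults
f=3: 11 faults
f=4: 9 faults
f=5: 9 faults
f=6: 7 faults
f=7: 7 faults
Smallest f with faults ≤ 11 is 3.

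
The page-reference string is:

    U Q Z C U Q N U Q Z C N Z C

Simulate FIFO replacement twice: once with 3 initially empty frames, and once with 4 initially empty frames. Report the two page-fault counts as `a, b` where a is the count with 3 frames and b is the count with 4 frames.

3 frames: F F F F F F F . . F F . . . → 9 faults.
4 frames: F F F F . . F F F F F F . . → 10 faults.
10 > 9: adding a frame increased faults — Belady's anomaly.

9, 10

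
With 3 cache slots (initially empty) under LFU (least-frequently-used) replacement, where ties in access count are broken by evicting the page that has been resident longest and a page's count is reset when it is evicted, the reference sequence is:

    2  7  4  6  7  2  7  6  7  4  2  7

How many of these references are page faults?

7

2: miss, frames [2]
7: miss, frames [2, 7]
4: miss, frames [2, 7, 4]
6: miss, evict 2, frames [7, 4, 6]
7: hit
2: miss, evict 4, frames [7, 6, 2]
7: hit
6: hit
7: hit
4: miss, evict 2, frames [7, 6, 4]
2: miss, evict 4, frames [7, 6, 2]
7: hit
Page faults: 7.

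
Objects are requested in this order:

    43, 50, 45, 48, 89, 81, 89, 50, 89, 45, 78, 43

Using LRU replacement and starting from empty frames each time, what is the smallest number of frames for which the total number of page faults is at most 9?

5

f=1: 12 faults
f=2: 10 faults
f=3: 10 faults
f=4: 10 faults
f=5: 8 faults
f=6: 8 faults
f=7: 7 faults
Smallest f with faults ≤ 9 is 5.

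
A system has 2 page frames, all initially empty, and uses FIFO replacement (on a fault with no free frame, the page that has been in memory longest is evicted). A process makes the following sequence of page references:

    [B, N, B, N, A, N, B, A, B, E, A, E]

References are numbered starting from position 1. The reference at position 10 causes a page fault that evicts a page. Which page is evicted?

A

pos 1: B → fault, frames {B}
pos 2: N → fault, frames {B,N}
pos 3: B → hit
pos 4: N → hit
pos 5: A → fault, evict B, frames {N,A}
pos 6: N → hit
pos 7: B → fault, evict N, frames {A,B}
pos 8: A → hit
pos 9: B → hit
pos 10: E → fault, evict A, frames {B,E}
At position 10, page A is evicted.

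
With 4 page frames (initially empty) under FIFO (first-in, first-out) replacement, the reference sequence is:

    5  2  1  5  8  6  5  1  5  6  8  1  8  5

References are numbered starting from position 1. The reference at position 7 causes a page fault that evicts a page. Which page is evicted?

2

pos 1: 5 -> miss, frames {5}
pos 2: 2 -> miss, frames {5,2}
pos 3: 1 -> miss, frames {5,2,1}
pos 4: 5 -> hit
pos 5: 8 -> miss, frames {5,2,1,8}
pos 6: 6 -> miss, evict 5, frames {2,1,8,6}
pos 7: 5 -> miss, evict 2, frames {1,8,6,5}
At position 7, page 2 is evicted.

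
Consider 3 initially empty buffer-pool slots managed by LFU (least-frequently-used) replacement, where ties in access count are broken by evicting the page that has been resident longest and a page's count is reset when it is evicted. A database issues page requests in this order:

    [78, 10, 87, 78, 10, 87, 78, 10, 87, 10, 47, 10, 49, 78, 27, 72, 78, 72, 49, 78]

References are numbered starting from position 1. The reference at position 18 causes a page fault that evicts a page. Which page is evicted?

pos 1: 78 → miss, frames [78]
pos 2: 10 → miss, frames [78, 10]
pos 3: 87 → miss, frames [78, 10, 87]
pos 4: 78 → hit
pos 5: 10 → hit
pos 6: 87 → hit
pos 7: 78 → hit
pos 8: 10 → hit
pos 9: 87 → hit
pos 10: 10 → hit
pos 11: 47 → miss, evict 78, frames [10, 87, 47]
pos 12: 10 → hit
pos 13: 49 → miss, evict 47, frames [10, 87, 49]
pos 14: 78 → miss, evict 49, frames [10, 87, 78]
pos 15: 27 → miss, evict 78, frames [10, 87, 27]
pos 16: 72 → miss, evict 27, frames [10, 87, 72]
pos 17: 78 → miss, evict 72, frames [10, 87, 78]
pos 18: 72 → miss, evict 78, frames [10, 87, 72]
At position 18, page 78 is evicted.

78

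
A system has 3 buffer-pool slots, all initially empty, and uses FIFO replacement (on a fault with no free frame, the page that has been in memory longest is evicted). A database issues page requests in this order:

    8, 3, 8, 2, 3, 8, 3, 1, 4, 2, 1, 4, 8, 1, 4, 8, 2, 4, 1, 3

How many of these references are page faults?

9

8 → fault, frames (8)
3 → fault, frames (8 3)
8 → hit
2 → fault, frames (8 3 2)
3 → hit
8 → hit
3 → hit
1 → fault, evict 8, frames (3 2 1)
4 → fault, evict 3, frames (2 1 4)
2 → hit
1 → hit
4 → hit
8 → fault, evict 2, frames (1 4 8)
1 → hit
4 → hit
8 → hit
2 → fault, evict 1, frames (4 8 2)
4 → hit
1 → fault, evict 4, frames (8 2 1)
3 → fault, evict 8, frames (2 1 3)
Page faults: 9.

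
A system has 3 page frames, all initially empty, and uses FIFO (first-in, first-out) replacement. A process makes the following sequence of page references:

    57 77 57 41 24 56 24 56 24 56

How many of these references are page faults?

57 -> fault, frames (57)
77 -> fault, frames (57 77)
57 -> hit
41 -> fault, frames (57 77 41)
24 -> fault, evict 57, frames (77 41 24)
56 -> fault, evict 77, frames (41 24 56)
24 -> hit
56 -> hit
24 -> hit
56 -> hit
Page faults: 5.

5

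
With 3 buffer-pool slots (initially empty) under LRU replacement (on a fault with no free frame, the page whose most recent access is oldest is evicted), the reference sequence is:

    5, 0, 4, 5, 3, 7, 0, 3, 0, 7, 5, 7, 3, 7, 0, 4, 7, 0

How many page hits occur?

8

5 → fault, frames [5]
0 → fault, frames [5, 0]
4 → fault, frames [5, 0, 4]
5 → hit
3 → fault, evict 0, frames [4, 5, 3]
7 → fault, evict 4, frames [5, 3, 7]
0 → fault, evict 5, frames [3, 7, 0]
3 → hit
0 → hit
7 → hit
5 → fault, evict 3, frames [0, 7, 5]
7 → hit
3 → fault, evict 0, frames [5, 7, 3]
7 → hit
0 → fault, evict 5, frames [3, 7, 0]
4 → fault, evict 3, frames [7, 0, 4]
7 → hit
0 → hit
Hits: 8.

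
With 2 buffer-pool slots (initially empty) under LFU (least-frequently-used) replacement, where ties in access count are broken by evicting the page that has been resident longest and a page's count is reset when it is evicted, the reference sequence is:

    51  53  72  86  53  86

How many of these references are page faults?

5

51: miss, frames [51]
53: miss, frames [51, 53]
72: miss, evict 51, frames [53, 72]
86: miss, evict 53, frames [72, 86]
53: miss, evict 72, frames [86, 53]
86: hit
Page faults: 5.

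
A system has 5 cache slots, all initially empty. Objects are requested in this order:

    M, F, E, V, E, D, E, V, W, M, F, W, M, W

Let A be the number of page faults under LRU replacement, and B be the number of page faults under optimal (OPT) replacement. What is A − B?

2

Under LRU: F F F F . F . . F F F . . . → 8 faults.
Under OPT: F F F F . F . . F . . . . . → 6 faults.
A − B = 8 − 6 = 2.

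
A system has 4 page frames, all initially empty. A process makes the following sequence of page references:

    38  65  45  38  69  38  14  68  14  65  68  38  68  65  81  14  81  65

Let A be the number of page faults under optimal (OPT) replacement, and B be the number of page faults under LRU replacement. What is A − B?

-2

Under OPT: F F F . F . F F . . . . . . F . . . → 7 faults.
Under LRU: F F F . F . F F . F . . . . F F . . → 9 faults.
A − B = 7 − 9 = -2.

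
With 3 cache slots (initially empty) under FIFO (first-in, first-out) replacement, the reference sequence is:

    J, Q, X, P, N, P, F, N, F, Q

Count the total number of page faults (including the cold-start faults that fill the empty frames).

7

J -> miss, frames [J]
Q -> miss, frames [J, Q]
X -> miss, frames [J, Q, X]
P -> miss, evict J, frames [Q, X, P]
N -> miss, evict Q, frames [X, P, N]
P -> hit
F -> miss, evict X, frames [P, N, F]
N -> hit
F -> hit
Q -> miss, evict P, frames [N, F, Q]
Page faults: 7.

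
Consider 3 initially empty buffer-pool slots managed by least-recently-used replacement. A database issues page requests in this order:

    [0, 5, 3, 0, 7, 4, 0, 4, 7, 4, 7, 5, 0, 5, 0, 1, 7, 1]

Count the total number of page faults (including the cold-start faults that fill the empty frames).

9

0 → miss, frames [0]
5 → miss, frames [0, 5]
3 → miss, frames [0, 5, 3]
0 → hit
7 → miss, evict 5, frames [3, 0, 7]
4 → miss, evict 3, frames [0, 7, 4]
0 → hit
4 → hit
7 → hit
4 → hit
7 → hit
5 → miss, evict 0, frames [4, 7, 5]
0 → miss, evict 4, frames [7, 5, 0]
5 → hit
0 → hit
1 → miss, evict 7, frames [5, 0, 1]
7 → miss, evict 5, frames [0, 1, 7]
1 → hit
Page faults: 9.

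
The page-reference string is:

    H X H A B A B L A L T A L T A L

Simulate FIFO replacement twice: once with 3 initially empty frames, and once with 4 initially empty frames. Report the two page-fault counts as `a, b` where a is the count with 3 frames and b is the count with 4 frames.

3 frames: F F . F F . . F . . F F . . . . → 7 faults.
4 frames: F F . F F . . F . . F . . . . . → 6 faults.
6 < 7: adding a frame reduced faults, as is typical.

7, 6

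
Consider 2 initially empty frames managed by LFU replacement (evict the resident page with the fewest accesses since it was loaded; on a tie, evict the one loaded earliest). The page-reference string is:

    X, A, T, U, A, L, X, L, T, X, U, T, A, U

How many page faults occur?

X -> miss, frames [X]
A -> miss, frames [X, A]
T -> miss, evict X, frames [A, T]
U -> miss, evict A, frames [T, U]
A -> miss, evict T, frames [U, A]
L -> miss, evict U, frames [A, L]
X -> miss, evict A, frames [L, X]
L -> hit
T -> miss, evict X, frames [L, T]
X -> miss, evict T, frames [L, X]
U -> miss, evict X, frames [L, U]
T -> miss, evict U, frames [L, T]
A -> miss, evict T, frames [L, A]
U -> miss, evict A, frames [L, U]
Page faults: 13.

13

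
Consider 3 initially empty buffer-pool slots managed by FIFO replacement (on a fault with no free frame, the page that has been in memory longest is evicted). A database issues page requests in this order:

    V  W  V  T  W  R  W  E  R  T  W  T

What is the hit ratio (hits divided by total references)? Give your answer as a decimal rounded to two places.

0.42

V -> miss, frames [V]
W -> miss, frames [V, W]
V -> hit
T -> miss, frames [V, W, T]
W -> hit
R -> miss, evict V, frames [W, T, R]
W -> hit
E -> miss, evict W, frames [T, R, E]
R -> hit
T -> hit
W -> miss, evict T, frames [R, E, W]
T -> miss, evict R, frames [E, W, T]
Hits: 5 of 12 references → 5/12 = 0.4167.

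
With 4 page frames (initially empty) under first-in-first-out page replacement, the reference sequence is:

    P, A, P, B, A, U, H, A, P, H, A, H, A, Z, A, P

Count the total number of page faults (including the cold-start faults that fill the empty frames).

8

P -> miss, frames [P]
A -> miss, frames [P, A]
P -> hit
B -> miss, frames [P, A, B]
A -> hit
U -> miss, frames [P, A, B, U]
H -> miss, evict P, frames [A, B, U, H]
A -> hit
P -> miss, evict A, frames [B, U, H, P]
H -> hit
A -> miss, evict B, frames [U, H, P, A]
H -> hit
A -> hit
Z -> miss, evict U, frames [H, P, A, Z]
A -> hit
P -> hit
Page faults: 8.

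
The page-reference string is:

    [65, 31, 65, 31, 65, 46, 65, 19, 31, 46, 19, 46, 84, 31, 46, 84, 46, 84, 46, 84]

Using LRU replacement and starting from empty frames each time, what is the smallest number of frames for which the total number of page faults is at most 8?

f=1: 20 faults
f=2: 11 faults
f=3: 8 faults
f=4: 5 faults
f=5: 5 faults
Smallest f with faults ≤ 8 is 3.

3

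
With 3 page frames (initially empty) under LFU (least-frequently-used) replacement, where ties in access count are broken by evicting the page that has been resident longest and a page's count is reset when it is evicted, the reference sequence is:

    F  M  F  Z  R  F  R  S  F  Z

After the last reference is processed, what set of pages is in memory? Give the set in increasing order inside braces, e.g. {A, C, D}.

F -> miss, frames (F)
M -> miss, frames (F M)
F -> hit
Z -> miss, frames (F M Z)
R -> miss, evict M, frames (F Z R)
F -> hit
R -> hit
S -> miss, evict Z, frames (F R S)
F -> hit
Z -> miss, evict S, frames (F R Z)

{F, R, Z}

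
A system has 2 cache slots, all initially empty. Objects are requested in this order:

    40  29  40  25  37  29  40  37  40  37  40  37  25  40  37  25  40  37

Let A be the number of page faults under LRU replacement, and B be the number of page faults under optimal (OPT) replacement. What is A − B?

Under LRU: F F . F F F F F . . . . F F F F F F → 13 faults.
Under OPT: F F . F F . F . . . . . F . F . F . → 8 faults.
A − B = 13 − 8 = 5.

5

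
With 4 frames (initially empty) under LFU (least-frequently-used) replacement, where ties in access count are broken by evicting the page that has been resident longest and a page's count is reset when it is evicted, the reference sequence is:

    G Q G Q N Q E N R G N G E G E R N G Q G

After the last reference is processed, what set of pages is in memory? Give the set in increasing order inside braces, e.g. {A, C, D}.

{G, N, Q, R}

G -> miss, frames {G}
Q -> miss, frames {G,Q}
G -> hit
Q -> hit
N -> miss, frames {G,Q,N}
Q -> hit
E -> miss, frames {G,Q,N,E}
N -> hit
R -> miss, evict E, frames {G,Q,N,R}
G -> hit
N -> hit
G -> hit
E -> miss, evict R, frames {G,Q,N,E}
G -> hit
E -> hit
R -> miss, evict E, frames {G,Q,N,R}
N -> hit
G -> hit
Q -> hit
G -> hit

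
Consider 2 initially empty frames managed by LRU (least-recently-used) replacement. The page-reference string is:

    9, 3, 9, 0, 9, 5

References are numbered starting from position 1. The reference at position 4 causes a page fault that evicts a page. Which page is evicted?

3

pos 1: 9: fault, frames [9]
pos 2: 3: fault, frames [9, 3]
pos 3: 9: hit
pos 4: 0: fault, evict 3, frames [9, 0]
At position 4, page 3 is evicted.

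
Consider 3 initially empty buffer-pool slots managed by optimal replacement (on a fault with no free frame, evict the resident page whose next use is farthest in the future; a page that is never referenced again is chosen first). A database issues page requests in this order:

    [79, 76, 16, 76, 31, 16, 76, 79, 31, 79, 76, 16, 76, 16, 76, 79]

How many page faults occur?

6

79 -> fault, frames (79)
76 -> fault, frames (79 76)
16 -> fault, frames (79 76 16)
76 -> hit
31 -> fault, evict 79, frames (76 16 31)
16 -> hit
76 -> hit
79 -> fault, evict 16, frames (76 31 79)
31 -> hit
79 -> hit
76 -> hit
16 -> fault, evict 31, frames (76 79 16)
76 -> hit
16 -> hit
76 -> hit
79 -> hit
Page faults: 6.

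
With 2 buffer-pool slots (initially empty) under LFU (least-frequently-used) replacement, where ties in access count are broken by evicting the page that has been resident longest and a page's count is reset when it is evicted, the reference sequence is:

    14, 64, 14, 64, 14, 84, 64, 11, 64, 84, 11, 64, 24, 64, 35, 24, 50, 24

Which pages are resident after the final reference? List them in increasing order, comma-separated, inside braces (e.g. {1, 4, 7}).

14 → miss, frames [14]
64 → miss, frames [14, 64]
14 → hit
64 → hit
14 → hit
84 → miss, evict 64, frames [14, 84]
64 → miss, evict 84, frames [14, 64]
11 → miss, evict 64, frames [14, 11]
64 → miss, evict 11, frames [14, 64]
84 → miss, evict 64, frames [14, 84]
11 → miss, evict 84, frames [14, 11]
64 → miss, evict 11, frames [14, 64]
24 → miss, evict 64, frames [14, 24]
64 → miss, evict 24, frames [14, 64]
35 → miss, evict 64, frames [14, 35]
24 → miss, evict 35, frames [14, 24]
50 → miss, evict 24, frames [14, 50]
24 → miss, evict 50, frames [14, 24]

{14, 24}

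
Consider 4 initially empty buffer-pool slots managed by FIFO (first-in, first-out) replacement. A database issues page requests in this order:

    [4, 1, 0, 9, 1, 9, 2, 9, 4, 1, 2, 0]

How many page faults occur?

4 → miss, frames (4)
1 → miss, frames (4 1)
0 → miss, frames (4 1 0)
9 → miss, frames (4 1 0 9)
1 → hit
9 → hit
2 → miss, evict 4, frames (1 0 9 2)
9 → hit
4 → miss, evict 1, frames (0 9 2 4)
1 → miss, evict 0, frames (9 2 4 1)
2 → hit
0 → miss, evict 9, frames (2 4 1 0)
Page faults: 8.

8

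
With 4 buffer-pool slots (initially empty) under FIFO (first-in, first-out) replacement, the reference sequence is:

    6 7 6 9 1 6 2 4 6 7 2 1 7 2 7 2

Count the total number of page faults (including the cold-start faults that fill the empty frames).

6 → fault, frames {6}
7 → fault, frames {6,7}
6 → hit
9 → fault, frames {6,7,9}
1 → fault, frames {6,7,9,1}
6 → hit
2 → fault, evict 6, frames {7,9,1,2}
4 → fault, evict 7, frames {9,1,2,4}
6 → fault, evict 9, frames {1,2,4,6}
7 → fault, evict 1, frames {2,4,6,7}
2 → hit
1 → fault, evict 2, frames {4,6,7,1}
7 → hit
2 → fault, evict 4, frames {6,7,1,2}
7 → hit
2 → hit
Page faults: 10.

10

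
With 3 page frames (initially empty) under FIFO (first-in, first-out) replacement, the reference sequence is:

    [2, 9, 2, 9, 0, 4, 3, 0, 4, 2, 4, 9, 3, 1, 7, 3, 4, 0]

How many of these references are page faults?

2 → miss, frames {2}
9 → miss, frames {2,9}
2 → hit
9 → hit
0 → miss, frames {2,9,0}
4 → miss, evict 2, frames {9,0,4}
3 → miss, evict 9, frames {0,4,3}
0 → hit
4 → hit
2 → miss, evict 0, frames {4,3,2}
4 → hit
9 → miss, evict 4, frames {3,2,9}
3 → hit
1 → miss, evict 3, frames {2,9,1}
7 → miss, evict 2, frames {9,1,7}
3 → miss, evict 9, frames {1,7,3}
4 → miss, evict 1, frames {7,3,4}
0 → miss, evict 7, frames {3,4,0}
Page faults: 12.

12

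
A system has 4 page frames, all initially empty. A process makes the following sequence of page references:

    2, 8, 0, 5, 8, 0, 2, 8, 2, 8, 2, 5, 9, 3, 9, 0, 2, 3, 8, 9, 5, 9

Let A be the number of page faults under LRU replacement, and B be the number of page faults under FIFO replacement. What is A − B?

1

Under LRU: F F F F . . . . . . . . F F . F F . F F F . → 11 faults.
Under FIFO: F F F F . . . . . . . . F F . . F . F . F F → 10 faults.
A − B = 11 − 10 = 1.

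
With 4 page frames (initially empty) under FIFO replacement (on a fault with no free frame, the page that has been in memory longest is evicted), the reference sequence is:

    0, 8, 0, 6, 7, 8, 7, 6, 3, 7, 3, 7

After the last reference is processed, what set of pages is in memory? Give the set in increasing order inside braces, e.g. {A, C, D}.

{3, 6, 7, 8}

0 -> miss, frames [0]
8 -> miss, frames [0, 8]
0 -> hit
6 -> miss, frames [0, 8, 6]
7 -> miss, frames [0, 8, 6, 7]
8 -> hit
7 -> hit
6 -> hit
3 -> miss, evict 0, frames [8, 6, 7, 3]
7 -> hit
3 -> hit
7 -> hit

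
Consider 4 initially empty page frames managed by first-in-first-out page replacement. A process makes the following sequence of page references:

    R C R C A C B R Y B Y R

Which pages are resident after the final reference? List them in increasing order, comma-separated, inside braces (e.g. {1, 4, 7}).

{A, B, R, Y}

R → miss, frames [R]
C → miss, frames [R, C]
R → hit
C → hit
A → miss, frames [R, C, A]
C → hit
B → miss, frames [R, C, A, B]
R → hit
Y → miss, evict R, frames [C, A, B, Y]
B → hit
Y → hit
R → miss, evict C, frames [A, B, Y, R]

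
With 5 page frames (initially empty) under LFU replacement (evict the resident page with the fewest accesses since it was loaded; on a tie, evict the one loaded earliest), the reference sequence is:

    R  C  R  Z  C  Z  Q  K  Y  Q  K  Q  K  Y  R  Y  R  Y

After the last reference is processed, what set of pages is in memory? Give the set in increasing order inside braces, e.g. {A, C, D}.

{C, K, Q, Y, Z}

R: miss, frames [R]
C: miss, frames [R, C]
R: hit
Z: miss, frames [R, C, Z]
C: hit
Z: hit
Q: miss, frames [R, C, Z, Q]
K: miss, frames [R, C, Z, Q, K]
Y: miss, evict Q, frames [R, C, Z, K, Y]
Q: miss, evict K, frames [R, C, Z, Y, Q]
K: miss, evict Y, frames [R, C, Z, Q, K]
Q: hit
K: hit
Y: miss, evict R, frames [C, Z, Q, K, Y]
R: miss, evict Y, frames [C, Z, Q, K, R]
Y: miss, evict R, frames [C, Z, Q, K, Y]
R: miss, evict Y, frames [C, Z, Q, K, R]
Y: miss, evict R, frames [C, Z, Q, K, Y]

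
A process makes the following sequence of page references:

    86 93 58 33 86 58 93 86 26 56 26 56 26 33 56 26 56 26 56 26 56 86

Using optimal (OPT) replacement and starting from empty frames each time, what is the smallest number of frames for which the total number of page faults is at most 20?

f=1: 22 faults
f=2: 11 faults
f=3: 8 faults
f=4: 6 faults
f=5: 6 faults
f=6: 6 faults
Smallest f with faults ≤ 20 is 2.

2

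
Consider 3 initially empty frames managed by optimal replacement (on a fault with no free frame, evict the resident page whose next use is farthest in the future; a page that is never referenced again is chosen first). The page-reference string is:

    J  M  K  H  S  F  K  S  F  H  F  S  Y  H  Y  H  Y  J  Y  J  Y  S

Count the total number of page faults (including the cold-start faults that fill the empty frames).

9

J -> fault, frames (J)
M -> fault, frames (J M)
K -> fault, frames (J M K)
H -> fault, evict M, frames (J K H)
S -> fault, evict J, frames (K H S)
F -> fault, evict H, frames (K S F)
K -> hit
S -> hit
F -> hit
H -> fault, evict K, frames (S F H)
F -> hit
S -> hit
Y -> fault, evict F, frames (S H Y)
H -> hit
Y -> hit
H -> hit
Y -> hit
J -> fault, evict H, frames (S Y J)
Y -> hit
J -> hit
Y -> hit
S -> hit
Page faults: 9.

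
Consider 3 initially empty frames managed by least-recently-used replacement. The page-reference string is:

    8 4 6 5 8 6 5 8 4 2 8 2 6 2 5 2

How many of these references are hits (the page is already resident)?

7

8 -> miss, frames {8}
4 -> miss, frames {8,4}
6 -> miss, frames {8,4,6}
5 -> miss, evict 8, frames {4,6,5}
8 -> miss, evict 4, frames {6,5,8}
6 -> hit
5 -> hit
8 -> hit
4 -> miss, evict 6, frames {5,8,4}
2 -> miss, evict 5, frames {8,4,2}
8 -> hit
2 -> hit
6 -> miss, evict 4, frames {8,2,6}
2 -> hit
5 -> miss, evict 8, frames {6,2,5}
2 -> hit
Hits: 7.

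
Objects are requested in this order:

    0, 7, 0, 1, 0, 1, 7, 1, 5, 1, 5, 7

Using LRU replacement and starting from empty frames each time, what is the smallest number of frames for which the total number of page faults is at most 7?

2

f=1: 12 faults
f=2: 6 faults
f=3: 4 faults
f=4: 4 faults
Smallest f with faults ≤ 7 is 2.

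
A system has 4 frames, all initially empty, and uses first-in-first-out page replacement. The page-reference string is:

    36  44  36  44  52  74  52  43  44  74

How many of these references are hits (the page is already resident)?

36: miss, frames [36]
44: miss, frames [36, 44]
36: hit
44: hit
52: miss, frames [36, 44, 52]
74: miss, frames [36, 44, 52, 74]
52: hit
43: miss, evict 36, frames [44, 52, 74, 43]
44: hit
74: hit
Hits: 5.

5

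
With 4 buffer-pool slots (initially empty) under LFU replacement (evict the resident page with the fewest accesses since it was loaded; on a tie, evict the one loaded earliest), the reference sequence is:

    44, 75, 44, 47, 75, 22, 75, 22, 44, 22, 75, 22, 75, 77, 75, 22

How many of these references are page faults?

44 → fault, frames (44)
75 → fault, frames (44 75)
44 → hit
47 → fault, frames (44 75 47)
75 → hit
22 → fault, frames (44 75 47 22)
75 → hit
22 → hit
44 → hit
22 → hit
75 → hit
22 → hit
75 → hit
77 → fault, evict 47, frames (44 75 22 77)
75 → hit
22 → hit
Page faults: 5.

5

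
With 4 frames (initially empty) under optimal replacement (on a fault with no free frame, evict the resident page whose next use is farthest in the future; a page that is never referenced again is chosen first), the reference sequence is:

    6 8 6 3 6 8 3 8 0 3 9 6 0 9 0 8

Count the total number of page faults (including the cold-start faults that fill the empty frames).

6: miss, frames (6)
8: miss, frames (6 8)
6: hit
3: miss, frames (6 8 3)
6: hit
8: hit
3: hit
8: hit
0: miss, frames (6 8 3 0)
3: hit
9: miss, evict 3, frames (6 8 0 9)
6: hit
0: hit
9: hit
0: hit
8: hit
Page faults: 5.

5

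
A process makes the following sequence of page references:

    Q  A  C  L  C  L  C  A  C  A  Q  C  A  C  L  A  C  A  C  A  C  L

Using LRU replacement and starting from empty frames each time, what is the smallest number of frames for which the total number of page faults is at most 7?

f=1: 22 faults
f=2: 12 faults
f=3: 6 faults
f=4: 4 faults
Smallest f with faults ≤ 7 is 3.

3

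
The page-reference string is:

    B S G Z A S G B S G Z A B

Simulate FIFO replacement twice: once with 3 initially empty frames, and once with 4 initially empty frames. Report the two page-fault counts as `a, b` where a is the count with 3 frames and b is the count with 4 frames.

10, 11

3 frames: F F F F F F F F . . F F . → 10 faults.
4 frames: F F F F F . . F F F F F F → 11 faults.
11 > 10: adding a frame increased faults — Belady's anomaly.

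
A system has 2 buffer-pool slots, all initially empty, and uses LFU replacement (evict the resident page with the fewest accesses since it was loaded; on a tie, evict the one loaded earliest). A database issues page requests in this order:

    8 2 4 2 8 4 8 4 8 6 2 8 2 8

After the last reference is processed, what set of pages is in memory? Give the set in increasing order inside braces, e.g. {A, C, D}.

{2, 8}

8 → miss, frames (8)
2 → miss, frames (8 2)
4 → miss, evict 8, frames (2 4)
2 → hit
8 → miss, evict 4, frames (2 8)
4 → miss, evict 8, frames (2 4)
8 → miss, evict 4, frames (2 8)
4 → miss, evict 8, frames (2 4)
8 → miss, evict 4, frames (2 8)
6 → miss, evict 8, frames (2 6)
2 → hit
8 → miss, evict 6, frames (2 8)
2 → hit
8 → hit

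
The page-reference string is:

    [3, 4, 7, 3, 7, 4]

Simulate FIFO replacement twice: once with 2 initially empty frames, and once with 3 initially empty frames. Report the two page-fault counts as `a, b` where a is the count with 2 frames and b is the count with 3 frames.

2 frames: F F F F . F → 5 faults.
3 frames: F F F . . . → 3 faults.
3 < 5: adding a frame reduced faults, as is typical.

5, 3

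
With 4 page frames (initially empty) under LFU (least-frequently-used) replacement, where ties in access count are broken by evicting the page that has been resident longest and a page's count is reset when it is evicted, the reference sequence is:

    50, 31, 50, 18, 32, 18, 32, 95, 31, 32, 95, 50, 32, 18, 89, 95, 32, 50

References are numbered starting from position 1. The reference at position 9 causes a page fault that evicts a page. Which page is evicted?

95

pos 1: 50 -> miss, frames [50]
pos 2: 31 -> miss, frames [50, 31]
pos 3: 50 -> hit
pos 4: 18 -> miss, frames [50, 31, 18]
pos 5: 32 -> miss, frames [50, 31, 18, 32]
pos 6: 18 -> hit
pos 7: 32 -> hit
pos 8: 95 -> miss, evict 31, frames [50, 18, 32, 95]
pos 9: 31 -> miss, evict 95, frames [50, 18, 32, 31]
At position 9, page 95 is evicted.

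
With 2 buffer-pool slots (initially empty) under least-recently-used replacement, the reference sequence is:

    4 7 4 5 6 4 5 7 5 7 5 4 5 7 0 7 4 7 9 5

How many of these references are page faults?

13

4: miss, frames {4}
7: miss, frames {4,7}
4: hit
5: miss, evict 7, frames {4,5}
6: miss, evict 4, frames {5,6}
4: miss, evict 5, frames {6,4}
5: miss, evict 6, frames {4,5}
7: miss, evict 4, frames {5,7}
5: hit
7: hit
5: hit
4: miss, evict 7, frames {5,4}
5: hit
7: miss, evict 4, frames {5,7}
0: miss, evict 5, frames {7,0}
7: hit
4: miss, evict 0, frames {7,4}
7: hit
9: miss, evict 4, frames {7,9}
5: miss, evict 7, frames {9,5}
Page faults: 13.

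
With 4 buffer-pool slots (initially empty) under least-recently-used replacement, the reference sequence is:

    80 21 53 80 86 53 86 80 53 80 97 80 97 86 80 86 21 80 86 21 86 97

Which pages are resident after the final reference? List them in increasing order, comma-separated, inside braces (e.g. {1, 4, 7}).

80 -> miss, frames {80}
21 -> miss, frames {80,21}
53 -> miss, frames {80,21,53}
80 -> hit
86 -> miss, frames {21,53,80,86}
53 -> hit
86 -> hit
80 -> hit
53 -> hit
80 -> hit
97 -> miss, evict 21, frames {86,53,80,97}
80 -> hit
97 -> hit
86 -> hit
80 -> hit
86 -> hit
21 -> miss, evict 53, frames {97,80,86,21}
80 -> hit
86 -> hit
21 -> hit
86 -> hit
97 -> hit

{21, 80, 86, 97}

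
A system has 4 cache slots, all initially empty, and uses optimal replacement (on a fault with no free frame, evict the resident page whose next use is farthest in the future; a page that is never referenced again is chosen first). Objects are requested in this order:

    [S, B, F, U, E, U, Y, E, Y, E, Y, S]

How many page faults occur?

6

S -> miss, frames [S]
B -> miss, frames [S, B]
F -> miss, frames [S, B, F]
U -> miss, frames [S, B, F, U]
E -> miss, evict F, frames [S, B, U, E]
U -> hit
Y -> miss, evict U, frames [S, B, E, Y]
E -> hit
Y -> hit
E -> hit
Y -> hit
S -> hit
Page faults: 6.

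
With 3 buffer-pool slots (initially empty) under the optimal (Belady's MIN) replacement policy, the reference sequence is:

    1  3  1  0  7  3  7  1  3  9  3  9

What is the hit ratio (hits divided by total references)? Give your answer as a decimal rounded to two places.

0.58

1: fault, frames {1}
3: fault, frames {1,3}
1: hit
0: fault, frames {1,3,0}
7: fault, evict 0, frames {1,3,7}
3: hit
7: hit
1: hit
3: hit
9: fault, evict 7, frames {1,3,9}
3: hit
9: hit
Hits: 7 of 12 references → 7/12 = 0.5833.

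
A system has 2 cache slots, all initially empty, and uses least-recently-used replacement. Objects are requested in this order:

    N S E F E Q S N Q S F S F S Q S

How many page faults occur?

11

N → fault, frames {N}
S → fault, frames {N,S}
E → fault, evict N, frames {S,E}
F → fault, evict S, frames {E,F}
E → hit
Q → fault, evict F, frames {E,Q}
S → fault, evict E, frames {Q,S}
N → fault, evict Q, frames {S,N}
Q → fault, evict S, frames {N,Q}
S → fault, evict N, frames {Q,S}
F → fault, evict Q, frames {S,F}
S → hit
F → hit
S → hit
Q → fault, evict F, frames {S,Q}
S → hit
Page faults: 11.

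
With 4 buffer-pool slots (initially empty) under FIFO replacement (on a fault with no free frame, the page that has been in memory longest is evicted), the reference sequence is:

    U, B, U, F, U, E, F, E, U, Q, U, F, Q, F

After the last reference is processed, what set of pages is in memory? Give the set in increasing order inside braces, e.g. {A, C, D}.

{E, F, Q, U}

U: miss, frames (U)
B: miss, frames (U B)
U: hit
F: miss, frames (U B F)
U: hit
E: miss, frames (U B F E)
F: hit
E: hit
U: hit
Q: miss, evict U, frames (B F E Q)
U: miss, evict B, frames (F E Q U)
F: hit
Q: hit
F: hit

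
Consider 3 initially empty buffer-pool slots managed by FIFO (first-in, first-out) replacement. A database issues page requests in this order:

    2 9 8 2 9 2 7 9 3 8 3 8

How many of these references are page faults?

2: fault, frames {2}
9: fault, frames {2,9}
8: fault, frames {2,9,8}
2: hit
9: hit
2: hit
7: fault, evict 2, frames {9,8,7}
9: hit
3: fault, evict 9, frames {8,7,3}
8: hit
3: hit
8: hit
Page faults: 5.

5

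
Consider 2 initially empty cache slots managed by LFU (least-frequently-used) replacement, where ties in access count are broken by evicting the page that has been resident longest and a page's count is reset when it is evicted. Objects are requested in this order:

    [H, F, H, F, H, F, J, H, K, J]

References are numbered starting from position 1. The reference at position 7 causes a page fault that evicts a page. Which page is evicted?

H

pos 1: H → miss, frames [H]
pos 2: F → miss, frames [H, F]
pos 3: H → hit
pos 4: F → hit
pos 5: H → hit
pos 6: F → hit
pos 7: J → miss, evict H, frames [F, J]
At position 7, page H is evicted.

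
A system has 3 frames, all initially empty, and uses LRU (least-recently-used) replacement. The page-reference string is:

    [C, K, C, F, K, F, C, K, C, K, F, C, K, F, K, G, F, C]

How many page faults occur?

C -> miss, frames [C]
K -> miss, frames [C, K]
C -> hit
F -> miss, frames [K, C, F]
K -> hit
F -> hit
C -> hit
K -> hit
C -> hit
K -> hit
F -> hit
C -> hit
K -> hit
F -> hit
K -> hit
G -> miss, evict C, frames [F, K, G]
F -> hit
C -> miss, evict K, frames [G, F, C]
Page faults: 5.

5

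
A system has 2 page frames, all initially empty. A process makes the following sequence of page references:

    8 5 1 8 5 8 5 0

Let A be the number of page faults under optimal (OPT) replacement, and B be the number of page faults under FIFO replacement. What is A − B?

-1

Under OPT: F F F . F . . F → 5 faults.
Under FIFO: F F F F F . . F → 6 faults.
A − B = 5 − 6 = -1.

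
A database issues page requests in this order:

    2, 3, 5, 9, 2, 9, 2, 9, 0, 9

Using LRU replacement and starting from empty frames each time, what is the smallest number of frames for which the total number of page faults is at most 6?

f=1: 10 faults
f=2: 6 faults
f=3: 6 faults
f=4: 5 faults
f=5: 5 faults
Smallest f with faults ≤ 6 is 2.

2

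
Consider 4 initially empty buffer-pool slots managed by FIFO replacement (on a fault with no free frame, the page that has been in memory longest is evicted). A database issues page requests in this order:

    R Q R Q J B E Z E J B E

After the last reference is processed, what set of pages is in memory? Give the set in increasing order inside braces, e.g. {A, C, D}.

{B, E, J, Z}

R -> miss, frames (R)
Q -> miss, frames (R Q)
R -> hit
Q -> hit
J -> miss, frames (R Q J)
B -> miss, frames (R Q J B)
E -> miss, evict R, frames (Q J B E)
Z -> miss, evict Q, frames (J B E Z)
E -> hit
J -> hit
B -> hit
E -> hit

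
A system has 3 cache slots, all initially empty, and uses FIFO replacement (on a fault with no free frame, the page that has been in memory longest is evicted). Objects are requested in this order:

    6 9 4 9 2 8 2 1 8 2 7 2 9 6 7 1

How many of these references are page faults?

12

6 -> miss, frames {6}
9 -> miss, frames {6,9}
4 -> miss, frames {6,9,4}
9 -> hit
2 -> miss, evict 6, frames {9,4,2}
8 -> miss, evict 9, frames {4,2,8}
2 -> hit
1 -> miss, evict 4, frames {2,8,1}
8 -> hit
2 -> hit
7 -> miss, evict 2, frames {8,1,7}
2 -> miss, evict 8, frames {1,7,2}
9 -> miss, evict 1, frames {7,2,9}
6 -> miss, evict 7, frames {2,9,6}
7 -> miss, evict 2, frames {9,6,7}
1 -> miss, evict 9, frames {6,7,1}
Page faults: 12.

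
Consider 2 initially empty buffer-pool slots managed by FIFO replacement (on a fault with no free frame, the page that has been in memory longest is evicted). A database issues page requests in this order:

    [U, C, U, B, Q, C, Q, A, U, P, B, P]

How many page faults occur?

9

U -> fault, frames (U)
C -> fault, frames (U C)
U -> hit
B -> fault, evict U, frames (C B)
Q -> fault, evict C, frames (B Q)
C -> fault, evict B, frames (Q C)
Q -> hit
A -> fault, evict Q, frames (C A)
U -> fault, evict C, frames (A U)
P -> fault, evict A, frames (U P)
B -> fault, evict U, frames (P B)
P -> hit
Page faults: 9.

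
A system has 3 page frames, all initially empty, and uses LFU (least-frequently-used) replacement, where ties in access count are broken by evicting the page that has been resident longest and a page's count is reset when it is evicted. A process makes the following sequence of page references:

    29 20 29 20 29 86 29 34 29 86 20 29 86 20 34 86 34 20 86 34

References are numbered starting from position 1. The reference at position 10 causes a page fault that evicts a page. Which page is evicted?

34

pos 1: 29 -> miss, frames [29]
pos 2: 20 -> miss, frames [29, 20]
pos 3: 29 -> hit
pos 4: 20 -> hit
pos 5: 29 -> hit
pos 6: 86 -> miss, frames [29, 20, 86]
pos 7: 29 -> hit
pos 8: 34 -> miss, evict 86, frames [29, 20, 34]
pos 9: 29 -> hit
pos 10: 86 -> miss, evict 34, frames [29, 20, 86]
At position 10, page 34 is evicted.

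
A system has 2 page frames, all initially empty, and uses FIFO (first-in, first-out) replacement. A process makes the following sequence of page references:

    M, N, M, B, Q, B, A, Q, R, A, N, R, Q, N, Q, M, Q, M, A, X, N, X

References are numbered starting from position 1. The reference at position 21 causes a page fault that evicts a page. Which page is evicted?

pos 1: M: miss, frames {M}
pos 2: N: miss, frames {M,N}
pos 3: M: hit
pos 4: B: miss, evict M, frames {N,B}
pos 5: Q: miss, evict N, frames {B,Q}
pos 6: B: hit
pos 7: A: miss, evict B, frames {Q,A}
pos 8: Q: hit
pos 9: R: miss, evict Q, frames {A,R}
pos 10: A: hit
pos 11: N: miss, evict A, frames {R,N}
pos 12: R: hit
pos 13: Q: miss, evict R, frames {N,Q}
pos 14: N: hit
pos 15: Q: hit
pos 16: M: miss, evict N, frames {Q,M}
pos 17: Q: hit
pos 18: M: hit
pos 19: A: miss, evict Q, frames {M,A}
pos 20: X: miss, evict M, frames {A,X}
pos 21: N: miss, evict A, frames {X,N}
At position 21, page A is evicted.

A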